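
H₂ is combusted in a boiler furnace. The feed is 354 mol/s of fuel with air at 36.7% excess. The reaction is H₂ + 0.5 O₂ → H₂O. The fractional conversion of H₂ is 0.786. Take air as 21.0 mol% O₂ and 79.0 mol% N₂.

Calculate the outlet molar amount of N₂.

910 mol/s

Stoichiometric O₂ = 0.5 × 354 = 177 mol/s; O₂ fed = 177 × 1.367 = 242 mol/s.
N₂ fed = 242 × 79/21 = 910.2 mol/s.
Fuel reacted = 0.786 × 354 → ξ = 278.2 mol/s.
Outlet (n = n₀ + ν ξ):
  H₂: 354 − 1(278.2) = 75.76
  O₂: 242 − 0.5(278.2) = 102.8
  N₂: 910.2 (inert)
  H₂O: 0 + 1(278.2) = 278.2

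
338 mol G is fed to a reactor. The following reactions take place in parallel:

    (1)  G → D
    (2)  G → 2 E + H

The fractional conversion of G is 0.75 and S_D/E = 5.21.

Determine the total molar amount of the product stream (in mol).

Conversion of G: G consumed = 0.75 × 338 = 253.5 mol = 1ξ₁ + 1ξ₂.
Selectivity: 1ξ₁ / (2ξ₂) = 5.21 → ξ₁ = 10.42 ξ₂.
Substitute: (1·10.42 + 1) ξ₂ = 253.5 → ξ₂ = 22.2 mol, ξ₁ = 231.3 mol.
Outlet amounts (n = n₀ + Σ ν·ξ):
  G: 338 − 1(231.3) − 1(22.2) = 84.5
  D: 0 + 1(231.3) = 231.3
  E: 0 + 2(22.2) = 44.4
  H: 0 + 1(22.2) = 22.2
Total out = 84.5 + 231.3 + 44.4 + 22.2 = 382.4 mol.

382 mol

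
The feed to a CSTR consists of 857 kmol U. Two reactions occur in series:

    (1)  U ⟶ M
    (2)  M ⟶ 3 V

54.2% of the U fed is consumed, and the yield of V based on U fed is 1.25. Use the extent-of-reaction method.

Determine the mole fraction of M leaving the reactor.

0.0684

Conversion of U: U consumed = 1ξ₁ = 0.542 × 857 → ξ₁ = 464.5 kmol.
Yield of V: 3ξ₂ / 857 = 1.25 → ξ₂ = 357.1 kmol.
Outlet amounts (n = n₀ + Σ ν·ξ):
  U: 857 − 1(464.5) = 392.5
  M: 0 + 1(464.5) − 1(357.1) = 107.4
  V: 0 + 3(357.1) = 1071
Total out = 1571 kmol; y_M = 107.4 / 1571 = 0.06836.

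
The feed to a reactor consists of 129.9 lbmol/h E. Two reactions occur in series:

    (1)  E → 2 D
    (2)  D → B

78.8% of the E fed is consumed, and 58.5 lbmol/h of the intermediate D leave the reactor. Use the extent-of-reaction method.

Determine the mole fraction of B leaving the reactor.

Conversion of E: E consumed = 1ξ₁ = 0.788 × 129.9 → ξ₁ = 102.4 lbmol/h.
D balance: n_D = 0 + 2ξ₁ − 1ξ₂ = 58.5 → ξ₂ = (2·102.4 − 58.5)/1 = 146.2 lbmol/h.
Outlet amounts (n = n₀ + Σ ν·ξ):
  E: 129.9 − 1(102.4) = 27.54
  D: 0 + 2(102.4) − 1(146.2) = 58.5
  B: 0 + 1(146.2) = 146.2
Total out = 232.3 lbmol/h; y_B = 146.2 / 232.3 = 0.6296.

0.63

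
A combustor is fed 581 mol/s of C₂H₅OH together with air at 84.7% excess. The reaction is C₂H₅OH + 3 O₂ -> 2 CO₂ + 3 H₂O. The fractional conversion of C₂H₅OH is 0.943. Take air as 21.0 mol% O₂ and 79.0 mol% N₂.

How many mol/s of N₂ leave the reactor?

12100 mol/s

Stoichiometric O₂ = 3 × 581 = 1743 mol/s; O₂ fed = 1743 × 1.847 = 3219 mol/s.
N₂ fed = 3219 × 79/21 = 12110 mol/s.
Fuel reacted = 0.943 × 581 → ξ = 547.9 mol/s.
Outlet (n = n₀ + ν ξ):
  C₂H₅OH: 581 − 1(547.9) = 33.12
  O₂: 3219 − 3(547.9) = 1576
  N₂: 12110 (inert)
  CO₂: 0 + 2(547.9) = 1096
  H₂O: 0 + 3(547.9) = 1644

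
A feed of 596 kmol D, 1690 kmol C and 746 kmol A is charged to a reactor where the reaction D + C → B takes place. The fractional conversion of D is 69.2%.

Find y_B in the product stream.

0.157

D reacted = 0.692 × 596 = 412.4 kmol; ν_D = −1, so ξ = 412.4/1 = 412.4 kmol.
Outlet amounts (n = n₀ + ν ξ):
  D: 596 − 1(412.4) = 183.6
  C: 1690 − 1(412.4) = 1278
  B: 0 + 1(412.4) = 412.4
  A: 746 (inert)
Total out = 2620 kmol; y_B = 412.4 / 2620 = 0.1574.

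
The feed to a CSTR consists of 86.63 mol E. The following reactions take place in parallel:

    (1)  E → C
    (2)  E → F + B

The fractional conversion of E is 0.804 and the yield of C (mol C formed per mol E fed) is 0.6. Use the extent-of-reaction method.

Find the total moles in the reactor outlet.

Yield of C: 1ξ₁ / 86.63 = 0.6 → ξ₁ = 51.98 mol.
Conversion of E: 1ξ₁ + 1ξ₂ = 0.804 × 86.63 = 69.65 → ξ₂ = 17.67 mol.
Outlet amounts (n = n₀ + Σ ν·ξ):
  E: 86.63 − 1(51.98) − 1(17.67) = 16.98
  C: 0 + 1(51.98) = 51.98
  F: 0 + 1(17.67) = 17.67
  B: 0 + 1(17.67) = 17.67
Total out = 16.98 + 51.98 + 17.67 + 17.67 = 104.3 mol.

104 mol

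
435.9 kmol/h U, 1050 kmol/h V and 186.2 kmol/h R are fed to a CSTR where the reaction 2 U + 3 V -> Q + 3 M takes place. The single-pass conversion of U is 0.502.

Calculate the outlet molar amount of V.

U reacted = 0.502 × 435.9 = 218.8 kmol/h; ν_U = −2, so ξ = 218.8/2 = 109.4 kmol/h.
Outlet amounts (n = n₀ + ν ξ):
  U: 435.9 − 2(109.4) = 217.1
  V: 1050 − 3(109.4) = 721.8
  Q: 0 + 1(109.4) = 109.4
  M: 0 + 3(109.4) = 328.2
  R: 186.2 (inert)

722 kmol/h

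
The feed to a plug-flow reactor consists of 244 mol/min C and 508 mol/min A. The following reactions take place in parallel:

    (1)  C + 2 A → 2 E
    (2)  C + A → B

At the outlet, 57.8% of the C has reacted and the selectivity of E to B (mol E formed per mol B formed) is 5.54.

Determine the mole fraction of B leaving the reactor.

Conversion of C: C consumed = 0.578 × 244 = 141 mol/min = 1ξ₁ + 1ξ₂.
Selectivity: 2ξ₁ / (1ξ₂) = 5.54 → ξ₁ = 2.77 ξ₂.
Substitute: (1·2.77 + 1) ξ₂ = 141 → ξ₂ = 37.41 mol/min, ξ₁ = 103.6 mol/min.
Outlet amounts (n = n₀ + Σ ν·ξ):
  C: 244 − 1(103.6) − 1(37.41) = 103
  A: 508 − 2(103.6) − 1(37.41) = 263.3
  E: 0 + 2(103.6) = 207.2
  B: 0 + 1(37.41) = 37.41
Total out = 611 mol/min; y_B = 37.41 / 611 = 0.06123.

0.0612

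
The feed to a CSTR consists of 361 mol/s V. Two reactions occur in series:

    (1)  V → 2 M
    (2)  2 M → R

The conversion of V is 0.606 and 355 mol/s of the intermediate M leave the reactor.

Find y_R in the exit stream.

0.0766

Conversion of V: V consumed = 1ξ₁ = 0.606 × 361 → ξ₁ = 218.8 mol/s.
M balance: n_M = 0 + 2ξ₁ − 2ξ₂ = 355 → ξ₂ = (2·218.8 − 355)/2 = 41.27 mol/s.
Outlet amounts (n = n₀ + Σ ν·ξ):
  V: 361 − 1(218.8) = 142.2
  M: 0 + 2(218.8) − 2(41.27) = 355
  R: 0 + 1(41.27) = 41.27
Total out = 538.5 mol/s; y_R = 41.27 / 538.5 = 0.07663.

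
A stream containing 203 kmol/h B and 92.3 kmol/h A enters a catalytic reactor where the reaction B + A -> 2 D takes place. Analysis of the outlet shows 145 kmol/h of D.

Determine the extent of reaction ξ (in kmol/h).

ξ = 72.5 kmol/h

For D: n = n₀ + 2ξ → 145 = 0 + 2ξ, giving ξ = 72.5 kmol/h.
Outlet amounts (n = n₀ + ν ξ):
  B: 203 − 1(72.5) = 130.5
  A: 92.3 − 1(72.5) = 19.8
  D: 0 + 2(72.5) = 145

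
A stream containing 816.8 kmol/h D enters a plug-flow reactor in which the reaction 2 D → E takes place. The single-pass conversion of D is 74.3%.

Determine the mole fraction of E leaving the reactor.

D reacted = 0.743 × 816.8 = 606.9 kmol/h; ν_D = −2, so ξ = 606.9/2 = 303.4 kmol/h.
Outlet amounts (n = n₀ + ν ξ):
  D: 816.8 − 2(303.4) = 209.9
  E: 0 + 1(303.4) = 303.4
Total out = 513.4 kmol/h; y_E = 303.4 / 513.4 = 0.5911.

0.591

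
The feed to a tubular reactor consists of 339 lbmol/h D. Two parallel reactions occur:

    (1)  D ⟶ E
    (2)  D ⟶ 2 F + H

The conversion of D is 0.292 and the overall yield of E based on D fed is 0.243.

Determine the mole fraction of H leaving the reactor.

Yield of E: 1ξ₁ / 339 = 0.243 → ξ₁ = 82.38 lbmol/h.
Conversion of D: 1ξ₁ + 1ξ₂ = 0.292 × 339 = 98.99 → ξ₂ = 16.61 lbmol/h.
Outlet amounts (n = n₀ + Σ ν·ξ):
  D: 339 − 1(82.38) − 1(16.61) = 240
  E: 0 + 1(82.38) = 82.38
  F: 0 + 2(16.61) = 33.22
  H: 0 + 1(16.61) = 16.61
Total out = 372.2 lbmol/h; y_H = 16.61 / 372.2 = 0.04463.

0.0446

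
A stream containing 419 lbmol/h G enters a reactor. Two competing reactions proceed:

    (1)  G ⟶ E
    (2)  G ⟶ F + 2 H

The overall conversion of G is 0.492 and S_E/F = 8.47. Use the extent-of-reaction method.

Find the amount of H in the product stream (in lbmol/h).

Conversion of G: G consumed = 0.492 × 419 = 206.1 lbmol/h = 1ξ₁ + 1ξ₂.
Selectivity: 1ξ₁ / (1ξ₂) = 8.47 → ξ₁ = 8.47 ξ₂.
Substitute: (1·8.47 + 1) ξ₂ = 206.1 → ξ₂ = 21.77 lbmol/h, ξ₁ = 184.4 lbmol/h.
Outlet amounts (n = n₀ + Σ ν·ξ):
  G: 419 − 1(184.4) − 1(21.77) = 212.9
  E: 0 + 1(184.4) = 184.4
  F: 0 + 1(21.77) = 21.77
  H: 0 + 2(21.77) = 43.54

43.5 lbmol/h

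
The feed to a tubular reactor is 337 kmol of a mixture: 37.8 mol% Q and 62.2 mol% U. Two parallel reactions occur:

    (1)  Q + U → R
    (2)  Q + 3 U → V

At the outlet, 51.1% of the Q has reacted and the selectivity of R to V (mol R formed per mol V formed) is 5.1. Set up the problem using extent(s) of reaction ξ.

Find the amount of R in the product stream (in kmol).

Conversion of Q: Q consumed = 0.511 × 127.4 = 65.09 kmol = 1ξ₁ + 1ξ₂.
Selectivity: 1ξ₁ / (1ξ₂) = 5.1 → ξ₁ = 5.1 ξ₂.
Substitute: (1·5.1 + 1) ξ₂ = 65.09 → ξ₂ = 10.67 kmol, ξ₁ = 54.42 kmol.
Outlet amounts (n = n₀ + Σ ν·ξ):
  Q: 127.4 − 1(54.42) − 1(10.67) = 62.29
  U: 209.6 − 1(54.42) − 3(10.67) = 123.2
  R: 0 + 1(54.42) = 54.42
  V: 0 + 1(10.67) = 10.67

54.4 kmol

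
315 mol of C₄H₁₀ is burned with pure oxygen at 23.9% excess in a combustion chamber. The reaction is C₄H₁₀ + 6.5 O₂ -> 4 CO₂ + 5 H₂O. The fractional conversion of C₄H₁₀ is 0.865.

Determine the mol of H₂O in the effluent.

Stoichiometric O₂ = 6.5 × 315 = 2048 mol; O₂ fed = 2048 × 1.239 = 2537 mol.
Fuel reacted = 0.865 × 315 → ξ = 272.5 mol.
Outlet (n = n₀ + ν ξ):
  C₄H₁₀: 315 − 1(272.5) = 42.52
  O₂: 2537 − 6.5(272.5) = 765.8
  CO₂: 0 + 4(272.5) = 1090
  H₂O: 0 + 5(272.5) = 1362

1360 mol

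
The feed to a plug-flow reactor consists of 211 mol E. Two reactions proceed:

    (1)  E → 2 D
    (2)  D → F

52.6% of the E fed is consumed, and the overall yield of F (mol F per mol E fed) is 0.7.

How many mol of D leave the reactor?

Conversion of E: E consumed = 1ξ₁ = 0.526 × 211 → ξ₁ = 111 mol.
Yield of F: 1ξ₂ / 211 = 0.7 → ξ₂ = 147.7 mol.
Outlet amounts (n = n₀ + Σ ν·ξ):
  E: 211 − 1(111) = 100
  D: 0 + 2(111) − 1(147.7) = 74.27
  F: 0 + 1(147.7) = 147.7

74.3 mol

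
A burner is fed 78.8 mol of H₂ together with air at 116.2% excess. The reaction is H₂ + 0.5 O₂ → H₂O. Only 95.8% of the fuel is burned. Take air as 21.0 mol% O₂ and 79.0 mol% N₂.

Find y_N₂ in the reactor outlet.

Stoichiometric O₂ = 0.5 × 78.8 = 39.4 mol; O₂ fed = 39.4 × 2.162 = 85.18 mol.
N₂ fed = 85.18 × 79/21 = 320.4 mol.
Fuel reacted = 0.958 × 78.8 → ξ = 75.49 mol.
Outlet (n = n₀ + ν ξ):
  H₂: 78.8 − 1(75.49) = 3.31
  O₂: 85.18 − 0.5(75.49) = 47.44
  N₂: 320.4 (inert)
  H₂O: 0 + 1(75.49) = 75.49
Total out = 446.7 mol; y_N₂ = 320.4 / 446.7 = 0.7174.

0.717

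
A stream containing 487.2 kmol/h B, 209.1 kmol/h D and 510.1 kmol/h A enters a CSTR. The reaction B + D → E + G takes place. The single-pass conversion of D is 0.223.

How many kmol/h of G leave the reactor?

46.6 kmol/h

D reacted = 0.223 × 209.1 = 46.63 kmol/h; ν_D = −1, so ξ = 46.63/1 = 46.63 kmol/h.
Outlet amounts (n = n₀ + ν ξ):
  B: 487.2 − 1(46.63) = 440.6
  D: 209.1 − 1(46.63) = 162.5
  E: 0 + 1(46.63) = 46.63
  G: 0 + 1(46.63) = 46.63
  A: 510.1 (inert)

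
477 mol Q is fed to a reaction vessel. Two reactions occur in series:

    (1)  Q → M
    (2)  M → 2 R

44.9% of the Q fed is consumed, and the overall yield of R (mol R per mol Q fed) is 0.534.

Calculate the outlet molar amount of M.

86.8 mol

Conversion of Q: Q consumed = 1ξ₁ = 0.449 × 477 → ξ₁ = 214.2 mol.
Yield of R: 2ξ₂ / 477 = 0.534 → ξ₂ = 127.4 mol.
Outlet amounts (n = n₀ + Σ ν·ξ):
  Q: 477 − 1(214.2) = 262.8
  M: 0 + 1(214.2) − 1(127.4) = 86.81
  R: 0 + 2(127.4) = 254.7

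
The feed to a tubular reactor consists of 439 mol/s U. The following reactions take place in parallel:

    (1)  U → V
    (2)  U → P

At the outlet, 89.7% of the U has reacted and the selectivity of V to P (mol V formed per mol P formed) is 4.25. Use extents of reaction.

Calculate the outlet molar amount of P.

Conversion of U: U consumed = 0.897 × 439 = 393.8 mol/s = 1ξ₁ + 1ξ₂.
Selectivity: 1ξ₁ / (1ξ₂) = 4.25 → ξ₁ = 4.25 ξ₂.
Substitute: (1·4.25 + 1) ξ₂ = 393.8 → ξ₂ = 75.01 mol/s, ξ₁ = 318.8 mol/s.
Outlet amounts (n = n₀ + Σ ν·ξ):
  U: 439 − 1(318.8) − 1(75.01) = 45.22
  V: 0 + 1(318.8) = 318.8
  P: 0 + 1(75.01) = 75.01

75 mol/s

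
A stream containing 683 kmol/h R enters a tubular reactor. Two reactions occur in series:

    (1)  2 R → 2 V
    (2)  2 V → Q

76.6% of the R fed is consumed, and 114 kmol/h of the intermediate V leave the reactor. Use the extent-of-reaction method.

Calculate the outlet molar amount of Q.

Conversion of R: R consumed = 2ξ₁ = 0.766 × 683 → ξ₁ = 261.6 kmol/h.
V balance: n_V = 0 + 2ξ₁ − 2ξ₂ = 114 → ξ₂ = (2·261.6 − 114)/2 = 204.6 kmol/h.
Outlet amounts (n = n₀ + Σ ν·ξ):
  R: 683 − 2(261.6) = 159.8
  V: 0 + 2(261.6) − 2(204.6) = 114
  Q: 0 + 1(204.6) = 204.6

205 kmol/h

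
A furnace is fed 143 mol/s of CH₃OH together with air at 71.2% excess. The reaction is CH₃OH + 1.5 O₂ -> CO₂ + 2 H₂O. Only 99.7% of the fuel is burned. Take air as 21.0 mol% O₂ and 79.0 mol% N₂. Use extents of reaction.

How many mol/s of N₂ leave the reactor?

Stoichiometric O₂ = 1.5 × 143 = 214.5 mol/s; O₂ fed = 214.5 × 1.712 = 367.2 mol/s.
N₂ fed = 367.2 × 79/21 = 1381 mol/s.
Fuel reacted = 0.997 × 143 → ξ = 142.6 mol/s.
Outlet (n = n₀ + ν ξ):
  CH₃OH: 143 − 1(142.6) = 0.429
  O₂: 367.2 − 1.5(142.6) = 153.4
  N₂: 1381 (inert)
  CO₂: 0 + 1(142.6) = 142.6
  H₂O: 0 + 2(142.6) = 285.1

1380 mol/s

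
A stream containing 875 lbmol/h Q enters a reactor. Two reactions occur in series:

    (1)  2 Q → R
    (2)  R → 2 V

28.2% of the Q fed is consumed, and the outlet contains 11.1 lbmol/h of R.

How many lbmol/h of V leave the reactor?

225 lbmol/h

Conversion of Q: Q consumed = 2ξ₁ = 0.282 × 875 → ξ₁ = 123.4 lbmol/h.
R balance: n_R = 0 + 1ξ₁ − 1ξ₂ = 11.1 → ξ₂ = (1·123.4 − 11.1)/1 = 112.3 lbmol/h.
Outlet amounts (n = n₀ + Σ ν·ξ):
  Q: 875 − 2(123.4) = 628.2
  R: 0 + 1(123.4) − 1(112.3) = 11.1
  V: 0 + 2(112.3) = 224.5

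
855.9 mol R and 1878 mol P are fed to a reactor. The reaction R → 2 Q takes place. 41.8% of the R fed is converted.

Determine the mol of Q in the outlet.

R reacted = 0.418 × 855.9 = 357.8 mol; ν_R = −1, so ξ = 357.8/1 = 357.8 mol.
Outlet amounts (n = n₀ + ν ξ):
  R: 855.9 − 1(357.8) = 498.1
  Q: 0 + 2(357.8) = 715.5
  P: 1878 (inert)

716 mol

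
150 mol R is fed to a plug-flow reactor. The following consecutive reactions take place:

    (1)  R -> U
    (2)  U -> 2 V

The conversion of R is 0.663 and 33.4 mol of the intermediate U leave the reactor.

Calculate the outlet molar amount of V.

Conversion of R: R consumed = 1ξ₁ = 0.663 × 150 → ξ₁ = 99.45 mol.
U balance: n_U = 0 + 1ξ₁ − 1ξ₂ = 33.4 → ξ₂ = (1·99.45 − 33.4)/1 = 66.05 mol.
Outlet amounts (n = n₀ + Σ ν·ξ):
  R: 150 − 1(99.45) = 50.55
  U: 0 + 1(99.45) − 1(66.05) = 33.4
  V: 0 + 2(66.05) = 132.1

132 mol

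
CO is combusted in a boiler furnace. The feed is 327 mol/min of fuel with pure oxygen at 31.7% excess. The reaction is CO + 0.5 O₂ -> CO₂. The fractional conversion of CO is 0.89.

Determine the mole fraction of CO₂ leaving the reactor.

Stoichiometric O₂ = 0.5 × 327 = 163.5 mol/min; O₂ fed = 163.5 × 1.317 = 215.3 mol/min.
Fuel reacted = 0.89 × 327 → ξ = 291 mol/min.
Outlet (n = n₀ + ν ξ):
  CO: 327 − 1(291) = 35.97
  O₂: 215.3 − 0.5(291) = 69.81
  CO₂: 0 + 1(291) = 291
Total out = 396.8 mol/min; y_CO₂ = 291 / 396.8 = 0.7334.

0.733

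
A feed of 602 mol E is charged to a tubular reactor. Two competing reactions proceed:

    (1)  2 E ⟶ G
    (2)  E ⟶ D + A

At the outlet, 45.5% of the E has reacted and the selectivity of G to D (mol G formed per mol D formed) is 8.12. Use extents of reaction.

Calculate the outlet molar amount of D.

15.9 mol

Conversion of E: E consumed = 0.455 × 602 = 273.9 mol = 2ξ₁ + 1ξ₂.
Selectivity: 1ξ₁ / (1ξ₂) = 8.12 → ξ₁ = 8.12 ξ₂.
Substitute: (2·8.12 + 1) ξ₂ = 273.9 → ξ₂ = 15.89 mol, ξ₁ = 129 mol.
Outlet amounts (n = n₀ + Σ ν·ξ):
  E: 602 − 2(129) − 1(15.89) = 328.1
  G: 0 + 1(129) = 129
  D: 0 + 1(15.89) = 15.89
  A: 0 + 1(15.89) = 15.89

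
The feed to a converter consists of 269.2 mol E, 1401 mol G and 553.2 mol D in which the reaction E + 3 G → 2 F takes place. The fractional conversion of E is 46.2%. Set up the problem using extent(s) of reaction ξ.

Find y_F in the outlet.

E reacted = 0.462 × 269.2 = 124.4 mol; ν_E = −1, so ξ = 124.4/1 = 124.4 mol.
Outlet amounts (n = n₀ + ν ξ):
  E: 269.2 − 1(124.4) = 144.8
  G: 1401 − 3(124.4) = 1028
  F: 0 + 2(124.4) = 248.7
  D: 553.2 (inert)
Total out = 1975 mol; y_F = 248.7 / 1975 = 0.126.

0.126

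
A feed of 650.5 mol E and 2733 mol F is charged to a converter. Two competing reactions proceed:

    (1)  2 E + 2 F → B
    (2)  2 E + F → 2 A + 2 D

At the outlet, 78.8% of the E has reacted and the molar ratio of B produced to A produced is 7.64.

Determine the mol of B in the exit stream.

Conversion of E: E consumed = 0.788 × 650.5 = 512.6 mol = 2ξ₁ + 2ξ₂.
Selectivity: 1ξ₁ / (2ξ₂) = 7.64 → ξ₁ = 15.28 ξ₂.
Substitute: (2·15.28 + 2) ξ₂ = 512.6 → ξ₂ = 15.74 mol, ξ₁ = 240.6 mol.
Outlet amounts (n = n₀ + Σ ν·ξ):
  E: 650.5 − 2(240.6) − 2(15.74) = 137.9
  F: 2733 − 2(240.6) − 1(15.74) = 2236
  B: 0 + 1(240.6) = 240.6
  A: 0 + 2(15.74) = 31.49
  D: 0 + 2(15.74) = 31.49

241 mol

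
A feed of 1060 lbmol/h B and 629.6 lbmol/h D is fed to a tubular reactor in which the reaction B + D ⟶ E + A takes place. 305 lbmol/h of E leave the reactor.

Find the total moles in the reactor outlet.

1690 lbmol/h

For E: n = n₀ + 1ξ → 305 = 0 + 1ξ, giving ξ = 305 lbmol/h.
Outlet amounts (n = n₀ + ν ξ):
  B: 1060 − 1(305) = 755
  D: 629.6 − 1(305) = 324.6
  E: 0 + 1(305) = 305
  A: 0 + 1(305) = 305
Total out = 755 + 324.6 + 305 + 305 = 1690 lbmol/h.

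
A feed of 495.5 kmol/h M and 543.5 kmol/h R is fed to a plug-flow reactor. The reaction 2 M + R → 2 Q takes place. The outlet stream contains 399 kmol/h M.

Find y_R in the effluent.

For M: n = n₀ − 2ξ → 399 = 495.5 − 2ξ, giving ξ = 48.25 kmol/h.
Outlet amounts (n = n₀ + ν ξ):
  M: 495.5 − 2(48.25) = 399
  R: 543.5 − 1(48.25) = 495.2
  Q: 0 + 2(48.25) = 96.5
Total out = 990.8 kmol/h; y_R = 495.2 / 990.8 = 0.4999.

0.5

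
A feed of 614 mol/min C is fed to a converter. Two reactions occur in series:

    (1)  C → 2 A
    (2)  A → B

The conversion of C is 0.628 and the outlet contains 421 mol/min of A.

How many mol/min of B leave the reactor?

350 mol/min

Conversion of C: C consumed = 1ξ₁ = 0.628 × 614 → ξ₁ = 385.6 mol/min.
A balance: n_A = 0 + 2ξ₁ − 1ξ₂ = 421 → ξ₂ = (2·385.6 − 421)/1 = 350.2 mol/min.
Outlet amounts (n = n₀ + Σ ν·ξ):
  C: 614 − 1(385.6) = 228.4
  A: 0 + 2(385.6) − 1(350.2) = 421
  B: 0 + 1(350.2) = 350.2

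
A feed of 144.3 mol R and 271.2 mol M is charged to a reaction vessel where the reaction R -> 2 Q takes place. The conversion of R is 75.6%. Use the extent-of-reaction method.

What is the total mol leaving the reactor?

R reacted = 0.756 × 144.3 = 109.1 mol; ν_R = −1, so ξ = 109.1/1 = 109.1 mol.
Outlet amounts (n = n₀ + ν ξ):
  R: 144.3 − 1(109.1) = 35.21
  Q: 0 + 2(109.1) = 218.2
  M: 271.2 (inert)
Total out = 35.21 + 218.2 + 271.2 = 524.6 mol.

525 mol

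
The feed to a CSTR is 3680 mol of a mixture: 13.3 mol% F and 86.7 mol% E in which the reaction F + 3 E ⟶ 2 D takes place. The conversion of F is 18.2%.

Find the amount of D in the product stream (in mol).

F reacted = 0.182 × 489.4 = 89.08 mol; ν_F = −1, so ξ = 89.08/1 = 89.08 mol.
Outlet amounts (n = n₀ + ν ξ):
  F: 489.4 − 1(89.08) = 400.4
  E: 3191 − 3(89.08) = 2923
  D: 0 + 2(89.08) = 178.2

178 mol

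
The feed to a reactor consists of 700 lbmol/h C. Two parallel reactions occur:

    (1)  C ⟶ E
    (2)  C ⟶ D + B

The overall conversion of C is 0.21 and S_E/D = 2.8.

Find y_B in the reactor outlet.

0.0524

Conversion of C: C consumed = 0.21 × 700 = 147 lbmol/h = 1ξ₁ + 1ξ₂.
Selectivity: 1ξ₁ / (1ξ₂) = 2.8 → ξ₁ = 2.8 ξ₂.
Substitute: (1·2.8 + 1) ξ₂ = 147 → ξ₂ = 38.68 lbmol/h, ξ₁ = 108.3 lbmol/h.
Outlet amounts (n = n₀ + Σ ν·ξ):
  C: 700 − 1(108.3) − 1(38.68) = 553
  E: 0 + 1(108.3) = 108.3
  D: 0 + 1(38.68) = 38.68
  B: 0 + 1(38.68) = 38.68
Total out = 738.7 lbmol/h; y_B = 38.68 / 738.7 = 0.05237.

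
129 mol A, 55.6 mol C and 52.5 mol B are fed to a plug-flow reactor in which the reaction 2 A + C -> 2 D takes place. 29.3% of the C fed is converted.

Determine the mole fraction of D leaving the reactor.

C reacted = 0.293 × 55.6 = 16.29 mol; ν_C = −1, so ξ = 16.29/1 = 16.29 mol.
Outlet amounts (n = n₀ + ν ξ):
  A: 129 − 2(16.29) = 96.42
  C: 55.6 − 1(16.29) = 39.31
  D: 0 + 2(16.29) = 32.58
  B: 52.5 (inert)
Total out = 220.8 mol; y_D = 32.58 / 220.8 = 0.1476.

0.148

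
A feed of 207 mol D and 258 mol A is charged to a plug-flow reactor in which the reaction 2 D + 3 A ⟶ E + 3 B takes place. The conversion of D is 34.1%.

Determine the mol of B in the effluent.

106 mol

D reacted = 0.341 × 207 = 70.59 mol; ν_D = −2, so ξ = 70.59/2 = 35.29 mol.
Outlet amounts (n = n₀ + ν ξ):
  D: 207 − 2(35.29) = 136.4
  A: 258 − 3(35.29) = 152.1
  E: 0 + 1(35.29) = 35.29
  B: 0 + 3(35.29) = 105.9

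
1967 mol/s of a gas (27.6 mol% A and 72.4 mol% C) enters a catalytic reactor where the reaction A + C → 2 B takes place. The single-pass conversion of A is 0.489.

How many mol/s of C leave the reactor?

1160 mol/s

A reacted = 0.489 × 542.9 = 265.5 mol/s; ν_A = −1, so ξ = 265.5/1 = 265.5 mol/s.
Outlet amounts (n = n₀ + ν ξ):
  A: 542.9 − 1(265.5) = 277.4
  C: 1424 − 1(265.5) = 1159
  B: 0 + 2(265.5) = 530.9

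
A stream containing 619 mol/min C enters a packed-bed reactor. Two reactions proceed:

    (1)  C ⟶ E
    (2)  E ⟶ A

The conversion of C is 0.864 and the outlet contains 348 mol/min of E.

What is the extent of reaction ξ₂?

ξ₂ = 187 mol/min

Conversion of C: C consumed = 1ξ₁ = 0.864 × 619 → ξ₁ = 534.8 mol/min.
E balance: n_E = 0 + 1ξ₁ − 1ξ₂ = 348 → ξ₂ = (1·534.8 − 348)/1 = 186.8 mol/min.
Outlet amounts (n = n₀ + Σ ν·ξ):
  C: 619 − 1(534.8) = 84.18
  E: 0 + 1(534.8) − 1(186.8) = 348
  A: 0 + 1(186.8) = 186.8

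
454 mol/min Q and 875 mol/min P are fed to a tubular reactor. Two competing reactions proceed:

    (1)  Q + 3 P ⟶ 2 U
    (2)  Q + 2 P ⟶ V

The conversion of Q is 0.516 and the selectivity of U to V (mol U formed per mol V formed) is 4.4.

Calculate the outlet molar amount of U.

322 mol/min

Conversion of Q: Q consumed = 0.516 × 454 = 234.3 mol/min = 1ξ₁ + 1ξ₂.
Selectivity: 2ξ₁ / (1ξ₂) = 4.4 → ξ₁ = 2.2 ξ₂.
Substitute: (1·2.2 + 1) ξ₂ = 234.3 → ξ₂ = 73.21 mol/min, ξ₁ = 161.1 mol/min.
Outlet amounts (n = n₀ + Σ ν·ξ):
  Q: 454 − 1(161.1) − 1(73.21) = 219.7
  P: 875 − 3(161.1) − 2(73.21) = 245.4
  U: 0 + 2(161.1) = 322.1
  V: 0 + 1(73.21) = 73.21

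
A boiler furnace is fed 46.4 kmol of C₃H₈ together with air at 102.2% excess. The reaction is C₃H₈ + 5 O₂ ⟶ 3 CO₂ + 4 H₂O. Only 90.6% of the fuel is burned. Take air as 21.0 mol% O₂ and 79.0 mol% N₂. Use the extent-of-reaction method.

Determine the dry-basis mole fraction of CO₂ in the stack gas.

Stoichiometric O₂ = 5 × 46.4 = 232 kmol; O₂ fed = 232 × 2.022 = 469.1 kmol.
N₂ fed = 469.1 × 79/21 = 1765 kmol.
Fuel reacted = 0.906 × 46.4 → ξ = 42.04 kmol.
Outlet (n = n₀ + ν ξ):
  C₃H₈: 46.4 − 1(42.04) = 4.362
  O₂: 469.1 − 5(42.04) = 258.9
  N₂: 1765 (inert)
  CO₂: 0 + 3(42.04) = 126.1
  H₂O: 0 + 4(42.04) = 168.2
Dry total = 2154 kmol; y_CO₂ (dry) = 126.1 / 2154 = 0.05855.

0.0585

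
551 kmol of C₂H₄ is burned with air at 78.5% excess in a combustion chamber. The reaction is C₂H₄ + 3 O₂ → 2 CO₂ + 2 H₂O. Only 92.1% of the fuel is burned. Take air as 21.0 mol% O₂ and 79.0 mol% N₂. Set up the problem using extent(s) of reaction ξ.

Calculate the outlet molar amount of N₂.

11100 kmol

Stoichiometric O₂ = 3 × 551 = 1653 kmol; O₂ fed = 1653 × 1.785 = 2951 kmol.
N₂ fed = 2951 × 79/21 = 11100 kmol.
Fuel reacted = 0.921 × 551 → ξ = 507.5 kmol.
Outlet (n = n₀ + ν ξ):
  C₂H₄: 551 − 1(507.5) = 43.53
  O₂: 2951 − 3(507.5) = 1428
  N₂: 11100 (inert)
  CO₂: 0 + 2(507.5) = 1015
  H₂O: 0 + 2(507.5) = 1015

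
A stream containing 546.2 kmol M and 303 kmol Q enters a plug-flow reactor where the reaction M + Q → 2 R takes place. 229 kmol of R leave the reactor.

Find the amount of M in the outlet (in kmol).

For R: n = n₀ + 2ξ → 229 = 0 + 2ξ, giving ξ = 114.5 kmol.
Outlet amounts (n = n₀ + ν ξ):
  M: 546.2 − 1(114.5) = 431.7
  Q: 303 − 1(114.5) = 188.5
  R: 0 + 2(114.5) = 229

432 kmol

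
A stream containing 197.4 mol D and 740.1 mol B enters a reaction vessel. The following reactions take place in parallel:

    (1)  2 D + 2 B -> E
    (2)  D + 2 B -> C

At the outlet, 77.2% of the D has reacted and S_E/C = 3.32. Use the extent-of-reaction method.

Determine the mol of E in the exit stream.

Conversion of D: D consumed = 0.772 × 197.4 = 152.4 mol = 2ξ₁ + 1ξ₂.
Selectivity: 1ξ₁ / (1ξ₂) = 3.32 → ξ₁ = 3.32 ξ₂.
Substitute: (2·3.32 + 1) ξ₂ = 152.4 → ξ₂ = 19.95 mol, ξ₁ = 66.22 mol.
Outlet amounts (n = n₀ + Σ ν·ξ):
  D: 197.4 − 2(66.22) − 1(19.95) = 45.01
  B: 740.1 − 2(66.22) − 2(19.95) = 567.8
  E: 0 + 1(66.22) = 66.22
  C: 0 + 1(19.95) = 19.95

66.2 mol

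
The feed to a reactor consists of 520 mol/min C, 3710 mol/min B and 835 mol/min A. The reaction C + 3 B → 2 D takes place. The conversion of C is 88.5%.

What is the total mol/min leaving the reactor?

C reacted = 0.885 × 520 = 460.2 mol/min; ν_C = −1, so ξ = 460.2/1 = 460.2 mol/min.
Outlet amounts (n = n₀ + ν ξ):
  C: 520 − 1(460.2) = 59.8
  B: 3710 − 3(460.2) = 2329
  D: 0 + 2(460.2) = 920.4
  A: 835 (inert)
Total out = 59.8 + 2329 + 920.4 + 835 = 4145 mol/min.

4140 mol/min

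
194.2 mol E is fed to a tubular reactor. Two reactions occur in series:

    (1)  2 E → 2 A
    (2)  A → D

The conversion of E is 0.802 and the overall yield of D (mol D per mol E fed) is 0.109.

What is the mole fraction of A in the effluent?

0.693

Conversion of E: E consumed = 2ξ₁ = 0.802 × 194.2 → ξ₁ = 77.87 mol.
Yield of D: 1ξ₂ / 194.2 = 0.109 → ξ₂ = 21.17 mol.
Outlet amounts (n = n₀ + Σ ν·ξ):
  E: 194.2 − 2(77.87) = 38.45
  A: 0 + 2(77.87) − 1(21.17) = 134.6
  D: 0 + 1(21.17) = 21.17
Total out = 194.2 mol; y_A = 134.6 / 194.2 = 0.693.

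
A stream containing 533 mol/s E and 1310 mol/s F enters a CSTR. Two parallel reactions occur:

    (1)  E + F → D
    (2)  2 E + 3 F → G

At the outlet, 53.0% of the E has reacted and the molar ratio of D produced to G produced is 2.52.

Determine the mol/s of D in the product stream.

157 mol/s

Conversion of E: E consumed = 0.53 × 533 = 282.5 mol/s = 1ξ₁ + 2ξ₂.
Selectivity: 1ξ₁ / (1ξ₂) = 2.52 → ξ₁ = 2.52 ξ₂.
Substitute: (1·2.52 + 2) ξ₂ = 282.5 → ξ₂ = 62.5 mol/s, ξ₁ = 157.5 mol/s.
Outlet amounts (n = n₀ + Σ ν·ξ):
  E: 533 − 1(157.5) − 2(62.5) = 250.5
  F: 1310 − 1(157.5) − 3(62.5) = 965
  D: 0 + 1(157.5) = 157.5
  G: 0 + 1(62.5) = 62.5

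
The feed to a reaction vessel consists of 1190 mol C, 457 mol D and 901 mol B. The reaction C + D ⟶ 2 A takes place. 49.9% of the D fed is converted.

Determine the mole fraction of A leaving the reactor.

D reacted = 0.499 × 457 = 228 mol; ν_D = −1, so ξ = 228/1 = 228 mol.
Outlet amounts (n = n₀ + ν ξ):
  C: 1190 − 1(228) = 962
  D: 457 − 1(228) = 229
  A: 0 + 2(228) = 456.1
  B: 901 (inert)
Total out = 2548 mol; y_A = 456.1 / 2548 = 0.179.

0.179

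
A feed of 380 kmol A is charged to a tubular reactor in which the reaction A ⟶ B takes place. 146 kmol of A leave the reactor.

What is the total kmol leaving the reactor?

380 kmol

For A: n = n₀ − 1ξ → 146 = 380 − 1ξ, giving ξ = 234 kmol.
Outlet amounts (n = n₀ + ν ξ):
  A: 380 − 1(234) = 146
  B: 0 + 1(234) = 234
Total out = 146 + 234 = 380 kmol.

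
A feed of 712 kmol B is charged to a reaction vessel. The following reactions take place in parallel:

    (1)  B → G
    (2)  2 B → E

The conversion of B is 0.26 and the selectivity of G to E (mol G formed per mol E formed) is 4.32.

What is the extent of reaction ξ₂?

Conversion of B: B consumed = 0.26 × 712 = 185.1 kmol = 1ξ₁ + 2ξ₂.
Selectivity: 1ξ₁ / (1ξ₂) = 4.32 → ξ₁ = 4.32 ξ₂.
Substitute: (1·4.32 + 2) ξ₂ = 185.1 → ξ₂ = 29.29 kmol, ξ₁ = 126.5 kmol.
Outlet amounts (n = n₀ + Σ ν·ξ):
  B: 712 − 1(126.5) − 2(29.29) = 526.9
  G: 0 + 1(126.5) = 126.5
  E: 0 + 1(29.29) = 29.29

ξ₂ = 29.3 kmol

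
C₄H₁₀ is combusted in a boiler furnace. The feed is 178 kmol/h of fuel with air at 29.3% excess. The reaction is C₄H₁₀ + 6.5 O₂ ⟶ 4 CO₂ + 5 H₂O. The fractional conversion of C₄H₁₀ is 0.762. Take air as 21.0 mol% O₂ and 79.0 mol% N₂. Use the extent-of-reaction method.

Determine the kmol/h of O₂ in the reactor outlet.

Stoichiometric O₂ = 6.5 × 178 = 1157 kmol/h; O₂ fed = 1157 × 1.293 = 1496 kmol/h.
N₂ fed = 1496 × 79/21 = 5628 kmol/h.
Fuel reacted = 0.762 × 178 → ξ = 135.6 kmol/h.
Outlet (n = n₀ + ν ξ):
  C₄H₁₀: 178 − 1(135.6) = 42.36
  O₂: 1496 − 6.5(135.6) = 614.4
  N₂: 5628 (inert)
  CO₂: 0 + 4(135.6) = 542.5
  H₂O: 0 + 5(135.6) = 678.2

614 kmol/h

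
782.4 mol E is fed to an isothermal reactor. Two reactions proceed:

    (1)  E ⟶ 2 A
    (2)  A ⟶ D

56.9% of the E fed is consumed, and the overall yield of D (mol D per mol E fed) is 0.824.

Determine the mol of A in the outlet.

246 mol

Conversion of E: E consumed = 1ξ₁ = 0.569 × 782.4 → ξ₁ = 445.2 mol.
Yield of D: 1ξ₂ / 782.4 = 0.824 → ξ₂ = 644.7 mol.
Outlet amounts (n = n₀ + Σ ν·ξ):
  E: 782.4 − 1(445.2) = 337.2
  A: 0 + 2(445.2) − 1(644.7) = 245.7
  D: 0 + 1(644.7) = 644.7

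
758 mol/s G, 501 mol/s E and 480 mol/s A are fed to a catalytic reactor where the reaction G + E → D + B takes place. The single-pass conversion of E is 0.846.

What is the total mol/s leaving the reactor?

E reacted = 0.846 × 501 = 423.8 mol/s; ν_E = −1, so ξ = 423.8/1 = 423.8 mol/s.
Outlet amounts (n = n₀ + ν ξ):
  G: 758 − 1(423.8) = 334.2
  E: 501 − 1(423.8) = 77.15
  D: 0 + 1(423.8) = 423.8
  B: 0 + 1(423.8) = 423.8
  A: 480 (inert)
Total out = 334.2 + 77.15 + 423.8 + 423.8 + 480 = 1739 mol/s.

1740 mol/s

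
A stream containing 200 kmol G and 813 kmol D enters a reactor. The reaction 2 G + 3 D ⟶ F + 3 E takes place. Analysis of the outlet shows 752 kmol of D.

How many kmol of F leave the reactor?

20.3 kmol

For D: n = n₀ − 3ξ → 752 = 813 − 3ξ, giving ξ = 20.33 kmol.
Outlet amounts (n = n₀ + ν ξ):
  G: 200 − 2(20.33) = 159.3
  D: 813 − 3(20.33) = 752
  F: 0 + 1(20.33) = 20.33
  E: 0 + 3(20.33) = 61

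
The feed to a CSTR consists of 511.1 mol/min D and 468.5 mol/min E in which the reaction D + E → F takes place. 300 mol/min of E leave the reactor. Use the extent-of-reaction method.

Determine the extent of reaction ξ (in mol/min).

ξ = 168 mol/min

For E: n = n₀ − 1ξ → 300 = 468.5 − 1ξ, giving ξ = 168.5 mol/min.
Outlet amounts (n = n₀ + ν ξ):
  D: 511.1 − 1(168.5) = 342.6
  E: 468.5 − 1(168.5) = 300
  F: 0 + 1(168.5) = 168.5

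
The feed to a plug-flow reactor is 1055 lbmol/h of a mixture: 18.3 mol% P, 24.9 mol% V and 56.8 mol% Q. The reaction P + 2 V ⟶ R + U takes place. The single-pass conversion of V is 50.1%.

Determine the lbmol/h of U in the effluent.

65.8 lbmol/h

V reacted = 0.501 × 262.7 = 131.6 lbmol/h; ν_V = −2, so ξ = 131.6/2 = 65.81 lbmol/h.
Outlet amounts (n = n₀ + ν ξ):
  P: 193.1 − 1(65.81) = 127.3
  V: 262.7 − 2(65.81) = 131.1
  R: 0 + 1(65.81) = 65.81
  U: 0 + 1(65.81) = 65.81
  Q: 599.2 (inert)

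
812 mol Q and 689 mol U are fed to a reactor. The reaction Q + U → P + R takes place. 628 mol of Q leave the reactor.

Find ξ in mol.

ξ = 184 mol

For Q: n = n₀ − 1ξ → 628 = 812 − 1ξ, giving ξ = 184 mol.
Outlet amounts (n = n₀ + ν ξ):
  Q: 812 − 1(184) = 628
  U: 689 − 1(184) = 505
  P: 0 + 1(184) = 184
  R: 0 + 1(184) = 184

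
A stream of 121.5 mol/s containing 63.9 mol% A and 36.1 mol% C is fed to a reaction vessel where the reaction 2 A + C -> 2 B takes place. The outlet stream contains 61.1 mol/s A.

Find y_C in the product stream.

0.314

For A: n = n₀ − 2ξ → 61.1 = 77.64 − 2ξ, giving ξ = 8.269 mol/s.
Outlet amounts (n = n₀ + ν ξ):
  A: 77.64 − 2(8.269) = 61.1
  C: 43.86 − 1(8.269) = 35.59
  B: 0 + 2(8.269) = 16.54
Total out = 113.2 mol/s; y_C = 35.59 / 113.2 = 0.3143.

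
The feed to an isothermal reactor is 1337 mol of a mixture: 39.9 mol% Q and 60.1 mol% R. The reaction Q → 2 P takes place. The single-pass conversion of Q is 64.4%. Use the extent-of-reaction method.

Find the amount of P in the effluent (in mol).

687 mol

Q reacted = 0.644 × 533.5 = 343.6 mol; ν_Q = −1, so ξ = 343.6/1 = 343.6 mol.
Outlet amounts (n = n₀ + ν ξ):
  Q: 533.5 − 1(343.6) = 189.9
  P: 0 + 2(343.6) = 687.1
  R: 803.5 (inert)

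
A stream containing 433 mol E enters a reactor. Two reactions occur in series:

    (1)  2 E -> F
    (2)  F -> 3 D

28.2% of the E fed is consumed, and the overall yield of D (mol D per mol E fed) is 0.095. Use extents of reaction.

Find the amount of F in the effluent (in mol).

47.3 mol

Conversion of E: E consumed = 2ξ₁ = 0.282 × 433 → ξ₁ = 61.05 mol.
Yield of D: 3ξ₂ / 433 = 0.095 → ξ₂ = 13.71 mol.
Outlet amounts (n = n₀ + Σ ν·ξ):
  E: 433 − 2(61.05) = 310.9
  F: 0 + 1(61.05) − 1(13.71) = 47.34
  D: 0 + 3(13.71) = 41.13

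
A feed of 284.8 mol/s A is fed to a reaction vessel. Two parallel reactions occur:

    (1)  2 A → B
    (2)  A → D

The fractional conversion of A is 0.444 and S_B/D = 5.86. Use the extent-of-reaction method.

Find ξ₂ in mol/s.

ξ₂ = 9.94 mol/s

Conversion of A: A consumed = 0.444 × 284.8 = 126.5 mol/s = 2ξ₁ + 1ξ₂.
Selectivity: 1ξ₁ / (1ξ₂) = 5.86 → ξ₁ = 5.86 ξ₂.
Substitute: (2·5.86 + 1) ξ₂ = 126.5 → ξ₂ = 9.941 mol/s, ξ₁ = 58.26 mol/s.
Outlet amounts (n = n₀ + Σ ν·ξ):
  A: 284.8 − 2(58.26) − 1(9.941) = 158.3
  B: 0 + 1(58.26) = 58.26
  D: 0 + 1(9.941) = 9.941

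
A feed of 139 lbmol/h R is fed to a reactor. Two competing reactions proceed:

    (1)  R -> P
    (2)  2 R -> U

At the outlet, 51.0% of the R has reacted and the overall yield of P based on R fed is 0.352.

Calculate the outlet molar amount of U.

Yield of P: 1ξ₁ / 139 = 0.352 → ξ₁ = 48.93 lbmol/h.
Conversion of R: 1ξ₁ + 2ξ₂ = 0.51 × 139 = 70.89 → ξ₂ = 10.98 lbmol/h.
Outlet amounts (n = n₀ + Σ ν·ξ):
  R: 139 − 1(48.93) − 2(10.98) = 68.11
  P: 0 + 1(48.93) = 48.93
  U: 0 + 1(10.98) = 10.98

11 lbmol/h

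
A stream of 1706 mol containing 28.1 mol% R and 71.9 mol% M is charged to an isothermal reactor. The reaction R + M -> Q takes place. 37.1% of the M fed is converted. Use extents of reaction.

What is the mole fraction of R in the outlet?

M reacted = 0.371 × 1227 = 455.1 mol; ν_M = −1, so ξ = 455.1/1 = 455.1 mol.
Outlet amounts (n = n₀ + ν ξ):
  R: 479.4 − 1(455.1) = 24.31
  M: 1227 − 1(455.1) = 771.5
  Q: 0 + 1(455.1) = 455.1
Total out = 1251 mol; y_R = 24.31 / 1251 = 0.01944.

0.0194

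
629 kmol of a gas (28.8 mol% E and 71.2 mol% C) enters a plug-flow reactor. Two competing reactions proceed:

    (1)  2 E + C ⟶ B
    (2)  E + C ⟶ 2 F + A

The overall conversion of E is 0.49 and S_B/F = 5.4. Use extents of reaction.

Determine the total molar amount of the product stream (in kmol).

548 kmol

Conversion of E: E consumed = 0.49 × 181.2 = 88.76 kmol = 2ξ₁ + 1ξ₂.
Selectivity: 1ξ₁ / (2ξ₂) = 5.4 → ξ₁ = 10.8 ξ₂.
Substitute: (2·10.8 + 1) ξ₂ = 88.76 → ξ₂ = 3.928 kmol, ξ₁ = 42.42 kmol.
Outlet amounts (n = n₀ + Σ ν·ξ):
  E: 181.2 − 2(42.42) − 1(3.928) = 92.39
  C: 447.8 − 1(42.42) − 1(3.928) = 401.5
  B: 0 + 1(42.42) = 42.42
  F: 0 + 2(3.928) = 7.855
  A: 0 + 1(3.928) = 3.928
Total out = 92.39 + 401.5 + 42.42 + 7.855 + 3.928 = 548.1 kmol.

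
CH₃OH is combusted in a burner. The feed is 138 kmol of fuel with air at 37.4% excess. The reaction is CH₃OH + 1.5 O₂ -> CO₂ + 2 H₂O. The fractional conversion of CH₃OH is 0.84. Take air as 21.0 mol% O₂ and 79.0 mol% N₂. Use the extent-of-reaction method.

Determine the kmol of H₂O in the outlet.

232 kmol

Stoichiometric O₂ = 1.5 × 138 = 207 kmol; O₂ fed = 207 × 1.374 = 284.4 kmol.
N₂ fed = 284.4 × 79/21 = 1070 kmol.
Fuel reacted = 0.84 × 138 → ξ = 115.9 kmol.
Outlet (n = n₀ + ν ξ):
  CH₃OH: 138 − 1(115.9) = 22.08
  O₂: 284.4 − 1.5(115.9) = 110.5
  N₂: 1070 (inert)
  CO₂: 0 + 1(115.9) = 115.9
  H₂O: 0 + 2(115.9) = 231.8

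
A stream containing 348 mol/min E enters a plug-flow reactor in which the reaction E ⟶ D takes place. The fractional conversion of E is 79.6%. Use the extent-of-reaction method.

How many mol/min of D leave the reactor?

277 mol/min

E reacted = 0.796 × 348 = 277 mol/min; ν_E = −1, so ξ = 277/1 = 277 mol/min.
Outlet amounts (n = n₀ + ν ξ):
  E: 348 − 1(277) = 70.99
  D: 0 + 1(277) = 277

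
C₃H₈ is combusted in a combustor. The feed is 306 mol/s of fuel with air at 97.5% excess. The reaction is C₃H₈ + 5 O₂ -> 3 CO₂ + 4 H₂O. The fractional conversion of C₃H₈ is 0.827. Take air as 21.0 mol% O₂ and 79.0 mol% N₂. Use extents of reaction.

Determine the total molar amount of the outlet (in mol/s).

14900 mol/s

Stoichiometric O₂ = 5 × 306 = 1530 mol/s; O₂ fed = 1530 × 1.975 = 3022 mol/s.
N₂ fed = 3022 × 79/21 = 11370 mol/s.
Fuel reacted = 0.827 × 306 → ξ = 253.1 mol/s.
Outlet (n = n₀ + ν ξ):
  C₃H₈: 306 − 1(253.1) = 52.94
  O₂: 3022 − 5(253.1) = 1756
  N₂: 11370 (inert)
  CO₂: 0 + 3(253.1) = 759.2
  H₂O: 0 + 4(253.1) = 1012
Total out = 52.94 + 1756 + 11370 + 759.2 + 1012 = 14950 mol/s.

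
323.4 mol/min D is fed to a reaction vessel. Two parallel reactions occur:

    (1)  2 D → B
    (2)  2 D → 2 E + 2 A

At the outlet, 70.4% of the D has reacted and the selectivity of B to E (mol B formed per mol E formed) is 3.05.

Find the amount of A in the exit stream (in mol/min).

32.1 mol/min

Conversion of D: D consumed = 0.704 × 323.4 = 227.7 mol/min = 2ξ₁ + 2ξ₂.
Selectivity: 1ξ₁ / (2ξ₂) = 3.05 → ξ₁ = 6.1 ξ₂.
Substitute: (2·6.1 + 2) ξ₂ = 227.7 → ξ₂ = 16.03 mol/min, ξ₁ = 97.8 mol/min.
Outlet amounts (n = n₀ + Σ ν·ξ):
  D: 323.4 − 2(97.8) − 2(16.03) = 95.73
  B: 0 + 1(97.8) = 97.8
  E: 0 + 2(16.03) = 32.07
  A: 0 + 2(16.03) = 32.07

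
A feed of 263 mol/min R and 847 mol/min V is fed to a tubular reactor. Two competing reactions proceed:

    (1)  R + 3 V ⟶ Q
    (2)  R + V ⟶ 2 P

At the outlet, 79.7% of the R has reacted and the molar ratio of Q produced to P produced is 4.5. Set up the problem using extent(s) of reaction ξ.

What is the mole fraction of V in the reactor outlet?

Conversion of R: R consumed = 0.797 × 263 = 209.6 mol/min = 1ξ₁ + 1ξ₂.
Selectivity: 1ξ₁ / (2ξ₂) = 4.5 → ξ₁ = 9 ξ₂.
Substitute: (1·9 + 1) ξ₂ = 209.6 → ξ₂ = 20.96 mol/min, ξ₁ = 188.6 mol/min.
Outlet amounts (n = n₀ + Σ ν·ξ):
  R: 263 − 1(188.6) − 1(20.96) = 53.39
  V: 847 − 3(188.6) − 1(20.96) = 260.1
  Q: 0 + 1(188.6) = 188.6
  P: 0 + 2(20.96) = 41.92
Total out = 544.1 mol/min; y_V = 260.1 / 544.1 = 0.4781.

0.478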